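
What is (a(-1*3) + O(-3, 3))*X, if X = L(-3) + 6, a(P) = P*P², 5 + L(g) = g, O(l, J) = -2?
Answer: 58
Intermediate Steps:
L(g) = -5 + g
a(P) = P³
X = -2 (X = (-5 - 3) + 6 = -8 + 6 = -2)
(a(-1*3) + O(-3, 3))*X = ((-1*3)³ - 2)*(-2) = ((-3)³ - 2)*(-2) = (-27 - 2)*(-2) = -29*(-2) = 58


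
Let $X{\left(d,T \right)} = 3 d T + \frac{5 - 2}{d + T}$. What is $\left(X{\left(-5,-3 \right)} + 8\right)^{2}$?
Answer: $\frac{177241}{64} \approx 2769.4$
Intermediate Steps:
$X{\left(d,T \right)} = \frac{3}{T + d} + 3 T d$ ($X{\left(d,T \right)} = 3 T d + \frac{3}{T + d} = \frac{3}{T + d} + 3 T d$)
$\left(X{\left(-5,-3 \right)} + 8\right)^{2} = \left(\frac{3 \left(1 - 3 \left(-5\right)^{2} - 5 \left(-3\right)^{2}\right)}{-3 - 5} + 8\right)^{2} = \left(\frac{3 \left(1 - 75 - 45\right)}{-8} + 8\right)^{2} = \left(3 \left(- \frac{1}{8}\right) \left(1 - 75 - 45\right) + 8\right)^{2} = \left(3 \left(- \frac{1}{8}\right) \left(-119\right) + 8\right)^{2} = \left(\frac{357}{8} + 8\right)^{2} = \left(\frac{421}{8}\right)^{2} = \frac{177241}{64}$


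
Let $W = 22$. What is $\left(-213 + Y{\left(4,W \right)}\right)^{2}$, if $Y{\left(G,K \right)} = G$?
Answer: $43681$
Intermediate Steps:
$\left(-213 + Y{\left(4,W \right)}\right)^{2} = \left(-213 + 4\right)^{2} = \left(-209\right)^{2} = 43681$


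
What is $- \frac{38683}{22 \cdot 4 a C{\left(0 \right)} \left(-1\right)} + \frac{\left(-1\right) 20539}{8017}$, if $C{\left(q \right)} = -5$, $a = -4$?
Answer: $\frac{273972971}{14109920} \approx 19.417$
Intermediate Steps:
$- \frac{38683}{22 \cdot 4 a C{\left(0 \right)} \left(-1\right)} + \frac{\left(-1\right) 20539}{8017} = - \frac{38683}{22 \cdot 4 \left(-4\right) \left(-5\right) \left(-1\right)} + \frac{\left(-1\right) 20539}{8017} = - \frac{38683}{22 \left(\left(-16\right) \left(-5\right)\right) \left(-1\right)} - \frac{20539}{8017} = - \frac{38683}{22 \cdot 80 \left(-1\right)} - \frac{20539}{8017} = - \frac{38683}{1760 \left(-1\right)} - \frac{20539}{8017} = - \frac{38683}{-1760} - \frac{20539}{8017} = \left(-38683\right) \left(- \frac{1}{1760}\right) - \frac{20539}{8017} = \frac{38683}{1760} - \frac{20539}{8017} = \frac{273972971}{14109920}$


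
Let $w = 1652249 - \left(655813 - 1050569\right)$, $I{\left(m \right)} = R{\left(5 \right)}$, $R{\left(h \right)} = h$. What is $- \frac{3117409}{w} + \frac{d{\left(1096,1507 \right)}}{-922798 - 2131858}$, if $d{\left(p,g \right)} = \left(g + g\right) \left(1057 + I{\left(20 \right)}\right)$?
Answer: $- \frac{365336475151}{142111275120} \approx -2.5708$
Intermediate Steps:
$I{\left(m \right)} = 5$
$d{\left(p,g \right)} = 2124 g$ ($d{\left(p,g \right)} = \left(g + g\right) \left(1057 + 5\right) = 2 g 1062 = 2124 g$)
$w = 2047005$ ($w = 1652249 - -394756 = 1652249 + 394756 = 2047005$)
$- \frac{3117409}{w} + \frac{d{\left(1096,1507 \right)}}{-922798 - 2131858} = - \frac{3117409}{2047005} + \frac{2124 \cdot 1507}{-922798 - 2131858} = \left(-3117409\right) \frac{1}{2047005} + \frac{3200868}{-922798 - 2131858} = - \frac{3117409}{2047005} + \frac{3200868}{-3054656} = - \frac{3117409}{2047005} + 3200868 \left(- \frac{1}{3054656}\right) = - \frac{3117409}{2047005} - \frac{72747}{69424} = - \frac{365336475151}{142111275120}$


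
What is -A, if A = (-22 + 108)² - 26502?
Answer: 19106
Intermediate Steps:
A = -19106 (A = 86² - 26502 = 7396 - 26502 = -19106)
-A = -1*(-19106) = 19106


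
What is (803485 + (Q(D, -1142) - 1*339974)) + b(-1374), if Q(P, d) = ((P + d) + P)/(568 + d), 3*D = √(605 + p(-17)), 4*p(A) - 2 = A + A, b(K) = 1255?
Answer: 133388413/287 - √597/861 ≈ 4.6477e+5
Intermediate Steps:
p(A) = ½ + A/2 (p(A) = ½ + (A + A)/4 = ½ + (2*A)/4 = ½ + A/2)
D = √597/3 (D = √(605 + (½ + (½)*(-17)))/3 = √(605 + (½ - 17/2))/3 = √(605 - 8)/3 = √597/3 ≈ 8.1445)
Q(P, d) = (d + 2*P)/(568 + d)
(803485 + (Q(D, -1142) - 1*339974)) + b(-1374) = (803485 + ((-1142 + 2*(√597/3))/(568 - 1142) - 1*339974)) + 1255 = (803485 + ((-1142 + 2*√597/3)/(-574) - 339974)) + 1255 = (803485 + (-(-1142 + 2*√597/3)/574 - 339974)) + 1255 = (803485 + ((571/287 - √597/861) - 339974)) + 1255 = (803485 + (-97571967/287 - √597/861)) + 1255 = (133028228/287 - √597/861) + 1255 = 133388413/287 - √597/861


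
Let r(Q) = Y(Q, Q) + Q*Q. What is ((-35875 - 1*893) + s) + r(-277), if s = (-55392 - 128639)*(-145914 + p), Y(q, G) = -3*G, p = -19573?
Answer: 30454778889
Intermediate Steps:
r(Q) = Q² - 3*Q (r(Q) = -3*Q + Q*Q = -3*Q + Q² = Q² - 3*Q)
s = 30454738097 (s = (-55392 - 128639)*(-145914 - 19573) = -184031*(-165487) = 30454738097)
((-35875 - 1*893) + s) + r(-277) = ((-35875 - 1*893) + 30454738097) - 277*(-3 - 277) = ((-35875 - 893) + 30454738097) - 277*(-280) = (-36768 + 30454738097) + 77560 = 30454701329 + 77560 = 30454778889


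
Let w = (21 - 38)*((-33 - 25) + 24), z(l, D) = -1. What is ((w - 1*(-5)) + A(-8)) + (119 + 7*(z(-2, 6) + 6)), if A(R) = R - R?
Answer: 737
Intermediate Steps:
A(R) = 0
w = 578 (w = -17*(-58 + 24) = -17*(-34) = 578)
((w - 1*(-5)) + A(-8)) + (119 + 7*(z(-2, 6) + 6)) = ((578 - 1*(-5)) + 0) + (119 + 7*(-1 + 6)) = ((578 + 5) + 0) + (119 + 7*5) = (583 + 0) + (119 + 35) = 583 + 154 = 737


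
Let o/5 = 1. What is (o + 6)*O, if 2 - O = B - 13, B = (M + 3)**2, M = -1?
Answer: 121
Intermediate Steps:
o = 5 (o = 5*1 = 5)
B = 4 (B = (-1 + 3)**2 = 2**2 = 4)
O = 11 (O = 2 - (4 - 13) = 2 - 1*(-9) = 2 + 9 = 11)
(o + 6)*O = (5 + 6)*11 = 11*11 = 121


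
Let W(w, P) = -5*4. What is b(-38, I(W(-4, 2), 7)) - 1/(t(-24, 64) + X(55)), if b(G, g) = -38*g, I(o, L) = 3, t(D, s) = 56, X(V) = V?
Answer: -12655/111 ≈ -114.01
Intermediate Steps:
W(w, P) = -20
b(-38, I(W(-4, 2), 7)) - 1/(t(-24, 64) + X(55)) = -38*3 - 1/(56 + 55) = -114 - 1/111 = -12655/111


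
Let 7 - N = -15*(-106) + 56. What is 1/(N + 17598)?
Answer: 1/15959 ≈ 6.2661e-5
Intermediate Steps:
N = -1639 (N = 7 - (-15*(-106) + 56) = 7 - (1590 + 56) = 7 - 1*1646 = 7 - 1646 = -1639)
1/(N + 17598) = 1/(-1639 + 17598) = 1/15959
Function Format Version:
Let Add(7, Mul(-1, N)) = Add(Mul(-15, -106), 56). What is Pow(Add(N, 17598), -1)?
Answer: Rational(1, 15959) ≈ 6.2661e-5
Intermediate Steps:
N = -1639 (N = Add(7, Mul(-1, Add(Mul(-15, -106), 56))) = Add(7, Mul(-1, Add(1590, 56))) = Add(7, Mul(-1, 1646)) = Add(7, -1646) = -1639)
Pow(Add(N, 17598), -1) = Pow(Add(-1639, 17598), -1) = Pow(15959, -1) = Rational(1, 15959)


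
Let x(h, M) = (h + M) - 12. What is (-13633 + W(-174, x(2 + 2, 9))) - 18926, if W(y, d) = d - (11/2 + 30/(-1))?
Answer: -65067/2 ≈ -32534.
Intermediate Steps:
x(h, M) = -12 + M + h (x(h, M) = (M + h) - 12 = -12 + M + h)
W(y, d) = 49/2 + d (W(y, d) = d - (11*(1/2) + 30*(-1)) = d - (11/2 - 30) = d - 1*(-49/2) = d + 49/2 = 49/2 + d)
(-13633 + W(-174, x(2 + 2, 9))) - 18926 = (-13633 + (49/2 + (-12 + 9 + (2 + 2)))) - 18926 = (-13633 + (49/2 + (-12 + 9 + 4))) - 18926 = (-13633 + (49/2 + 1)) - 18926 = (-13633 + 51/2) - 18926 = -27215/2 - 18926 = -65067/2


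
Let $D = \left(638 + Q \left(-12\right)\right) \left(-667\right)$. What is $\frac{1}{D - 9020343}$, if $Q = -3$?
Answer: $- \frac{1}{9469901} \approx -1.056 \cdot 10^{-7}$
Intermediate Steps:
$D = -449558$ ($D = \left(638 - -36\right) \left(-667\right) = \left(638 + 36\right) \left(-667\right) = 674 \left(-667\right) = -449558$)
$\frac{1}{D - 9020343} = \frac{1}{-449558 - 9020343} = \frac{1}{-9469901} = - \frac{1}{9469901}$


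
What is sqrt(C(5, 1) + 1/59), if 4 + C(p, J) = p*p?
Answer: 2*sqrt(18290)/59 ≈ 4.5844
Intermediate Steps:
C(p, J) = -4 + p**2 (C(p, J) = -4 + p*p = -4 + p**2)
sqrt(C(5, 1) + 1/59) = sqrt((-4 + 5**2) + 1/59) = sqrt((-4 + 25) + 1/59) = sqrt(21 + 1/59) = sqrt(1240/59) = 2*sqrt(18290)/59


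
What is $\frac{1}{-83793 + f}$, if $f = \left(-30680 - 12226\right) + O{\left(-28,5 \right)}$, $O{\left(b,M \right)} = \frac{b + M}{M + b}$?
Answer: $- \frac{1}{126698} \approx -7.8928 \cdot 10^{-6}$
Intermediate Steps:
$O{\left(b,M \right)} = 1$ ($O{\left(b,M \right)} = \frac{M + b}{M + b} = 1$)
$f = -42905$ ($f = \left(-30680 - 12226\right) + 1 = -42906 + 1 = -42905$)
$\frac{1}{-83793 + f} = \frac{1}{-83793 - 42905} = \frac{1}{-126698} = - \frac{1}{126698}$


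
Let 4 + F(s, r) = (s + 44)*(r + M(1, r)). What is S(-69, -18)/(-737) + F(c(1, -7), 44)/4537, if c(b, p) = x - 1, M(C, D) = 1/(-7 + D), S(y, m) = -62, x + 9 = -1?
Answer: 49917711/123719453 ≈ 0.40347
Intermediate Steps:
x = -10 (x = -9 - 1 = -10)
c(b, p) = -11 (c(b, p) = -10 - 1 = -11)
F(s, r) = -4 + (44 + s)*(r + 1/(-7 + r)) (F(s, r) = -4 + (s + 44)*(r + 1/(-7 + r)) = -4 + (44 + s)*(r + 1/(-7 + r)))
S(-69, -18)/(-737) + F(c(1, -7), 44)/4537 = -62/(-737) + ((44 - 11 + (-7 + 44)*(-4 + 44*44 + 44*(-11)))/(-7 + 44))/4537 = -62*(-1/737) + ((44 - 11 + 37*(-4 + 1936 - 484))/37)*(1/4537) = 62/737 + ((44 - 11 + 37*1448)/37)*(1/4537) = 62/737 + ((44 - 11 + 53576)/37)*(1/4537) = 62/737 + ((1/37)*53609)*(1/4537) = 62/737 + (53609/37)*(1/4537) = 62/737 + 53609/167869 = 49917711/123719453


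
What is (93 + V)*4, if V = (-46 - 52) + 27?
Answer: 88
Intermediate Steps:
V = -71 (V = -98 + 27 = -71)
(93 + V)*4 = (93 - 71)*4 = 22*4 = 88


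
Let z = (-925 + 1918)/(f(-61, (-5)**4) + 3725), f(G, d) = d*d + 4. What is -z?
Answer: -993/394354 ≈ -0.0025180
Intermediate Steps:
f(G, d) = 4 + d**2 (f(G, d) = d**2 + 4 = 4 + d**2)
z = 993/394354 (z = (-925 + 1918)/((4 + ((-5)**4)**2) + 3725) = 993/((4 + 625**2) + 3725) = 993/((4 + 390625) + 3725) = 993/(390629 + 3725) = 993/394354 ≈ 0.0025180)
-z = -1*993/394354 = -993/394354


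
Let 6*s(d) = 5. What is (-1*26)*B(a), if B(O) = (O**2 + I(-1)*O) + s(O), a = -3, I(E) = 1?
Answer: -533/3 ≈ -177.67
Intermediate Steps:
s(d) = 5/6 (s(d) = (1/6)*5 = 5/6)
B(O) = 5/6 + O + O**2 (B(O) = (O**2 + 1*O) + 5/6 = (O**2 + O) + 5/6 = (O + O**2) + 5/6 = 5/6 + O + O**2)
(-1*26)*B(a) = (-1*26)*(5/6 - 3 + (-3)**2) = -26*(5/6 - 3 + 9) = -26*41/6 = -533/3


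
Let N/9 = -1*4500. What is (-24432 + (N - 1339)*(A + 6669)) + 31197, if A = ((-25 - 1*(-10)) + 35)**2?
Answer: -295753126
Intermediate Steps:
A = 400 (A = ((-25 + 10) + 35)**2 = (-15 + 35)**2 = 20**2 = 400)
N = -40500 (N = 9*(-1*4500) = 9*(-4500) = -40500)
(-24432 + (N - 1339)*(A + 6669)) + 31197 = (-24432 + (-40500 - 1339)*(400 + 6669)) + 31197 = (-24432 - 41839*7069) + 31197 = (-24432 - 295759891) + 31197 = -295784323 + 31197 = -295753126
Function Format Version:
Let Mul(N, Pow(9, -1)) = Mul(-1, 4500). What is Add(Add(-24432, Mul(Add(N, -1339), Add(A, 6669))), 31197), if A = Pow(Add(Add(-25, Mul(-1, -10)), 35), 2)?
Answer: -295753126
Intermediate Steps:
A = 400 (A = Pow(Add(Add(-25, 10), 35), 2) = Pow(Add(-15, 35), 2) = Pow(20, 2) = 400)
N = -40500 (N = Mul(9, Mul(-1, 4500)) = Mul(9, -4500) = -40500)
Add(Add(-24432, Mul(Add(N, -1339), Add(A, 6669))), 31197) = Add(Add(-24432, Mul(Add(-40500, -1339), Add(400, 6669))), 31197) = Add(Add(-24432, Mul(-41839, 7069)), 31197) = Add(Add(-24432, -295759891), 31197) = Add(-295784323, 31197) = -295753126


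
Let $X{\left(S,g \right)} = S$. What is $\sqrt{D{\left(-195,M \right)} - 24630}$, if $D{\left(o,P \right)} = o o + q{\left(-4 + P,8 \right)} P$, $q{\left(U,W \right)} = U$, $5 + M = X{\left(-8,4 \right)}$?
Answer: $4 \sqrt{851} \approx 116.69$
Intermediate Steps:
$M = -13$ ($M = -5 - 8 = -13$)
$D{\left(o,P \right)} = o^{2} + P \left(-4 + P\right)$ ($D{\left(o,P \right)} = o o + \left(-4 + P\right) P = o^{2} + P \left(-4 + P\right)$)
$\sqrt{D{\left(-195,M \right)} - 24630} = \sqrt{\left(\left(-195\right)^{2} - 13 \left(-4 - 13\right)\right) - 24630} = \sqrt{\left(38025 - -221\right) - 24630} = \sqrt{\left(38025 + 221\right) - 24630} = \sqrt{38246 - 24630} = \sqrt{13616} = 4 \sqrt{851}$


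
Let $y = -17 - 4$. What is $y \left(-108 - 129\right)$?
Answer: $4977$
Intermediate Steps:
$y = -21$ ($y = -17 - 4 = -21$)
$y \left(-108 - 129\right) = - 21 \left(-108 - 129\right) = \left(-21\right) \left(-237\right) = 4977$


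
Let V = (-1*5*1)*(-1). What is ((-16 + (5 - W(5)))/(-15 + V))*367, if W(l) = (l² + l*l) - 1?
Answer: 2202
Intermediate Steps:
W(l) = -1 + 2*l² (W(l) = (l² + l²) - 1 = 2*l² - 1 = -1 + 2*l²)
V = 5 (V = -5*1*(-1) = -5*(-1) = 5)
((-16 + (5 - W(5)))/(-15 + V))*367 = ((-16 + (5 - (-1 + 2*5²)))/(-15 + 5))*367 = ((-16 + (5 - (-1 + 2*25)))/(-10))*367 = ((-16 + (5 - (-1 + 50)))*(-⅒))*367 = ((-16 + (5 - 1*49))*(-⅒))*367 = ((-16 + (5 - 49))*(-⅒))*367 = ((-16 - 44)*(-⅒))*367 = -60*(-⅒)*367 = 6*367 = 2202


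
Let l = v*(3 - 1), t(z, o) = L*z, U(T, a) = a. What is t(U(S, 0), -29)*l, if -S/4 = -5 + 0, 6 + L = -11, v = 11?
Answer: 0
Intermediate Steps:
L = -17 (L = -6 - 11 = -17)
S = 20 (S = -4*(-5 + 0) = -4*(-5) = 20)
t(z, o) = -17*z
l = 22 (l = 11*(3 - 1) = 11*2 = 22)
t(U(S, 0), -29)*l = -17*0*22 = 0*22 = 0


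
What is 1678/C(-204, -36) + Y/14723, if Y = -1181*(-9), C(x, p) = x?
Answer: -11268439/1501746 ≈ -7.5036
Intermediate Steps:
Y = 10629
1678/C(-204, -36) + Y/14723 = 1678/(-204) + 10629/14723 = 1678*(-1/204) + 10629*(1/14723) = -839/102 + 10629/14723 = -11268439/1501746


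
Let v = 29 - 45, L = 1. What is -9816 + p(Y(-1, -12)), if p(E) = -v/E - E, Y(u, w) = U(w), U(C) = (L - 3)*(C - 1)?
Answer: -127938/13 ≈ -9841.4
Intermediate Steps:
U(C) = 2 - 2*C (U(C) = (1 - 3)*(C - 1) = -2*(-1 + C) = 2 - 2*C)
v = -16
Y(u, w) = 2 - 2*w
p(E) = -E + 16/E (p(E) = -(-16)/E - E = 16/E - E = -E + 16/E)
-9816 + p(Y(-1, -12)) = -9816 + (-(2 - 2*(-12)) + 16/(2 - 2*(-12))) = -9816 + (-(2 + 24) + 16/(2 + 24)) = -9816 + (-1*26 + 16/26) = -9816 + (-26 + 16*(1/26)) = -9816 + (-26 + 8/13) = -9816 - 330/13 = -127938/13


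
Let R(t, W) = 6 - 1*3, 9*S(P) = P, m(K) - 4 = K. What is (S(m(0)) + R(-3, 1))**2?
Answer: 961/81 ≈ 11.864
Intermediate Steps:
m(K) = 4 + K
S(P) = P/9
R(t, W) = 3 (R(t, W) = 6 - 3 = 3)
(S(m(0)) + R(-3, 1))**2 = ((4 + 0)/9 + 3)**2 = ((1/9)*4 + 3)**2 = (4/9 + 3)**2 = (31/9)**2 = 961/81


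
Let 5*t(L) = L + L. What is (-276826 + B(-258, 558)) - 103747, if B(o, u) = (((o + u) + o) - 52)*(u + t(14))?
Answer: -386209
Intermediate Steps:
t(L) = 2*L/5 (t(L) = (L + L)/5 = (2*L)/5 = 2*L/5)
B(o, u) = (28/5 + u)*(-52 + u + 2*o) (B(o, u) = (((o + u) + o) - 52)*(u + (⅖)*14) = ((u + 2*o) - 52)*(u + 28/5) = (-52 + u + 2*o)*(28/5 + u) = (28/5 + u)*(-52 + u + 2*o))
(-276826 + B(-258, 558)) - 103747 = (-276826 + (-1456/5 + 558² - 232/5*558 + (56/5)*(-258) + 2*(-258)*558)) - 103747 = (-276826 + (-1456/5 + 311364 - 129456/5 - 14448/5 - 287928)) - 103747 = (-276826 - 5636) - 103747 = -282462 - 103747 = -386209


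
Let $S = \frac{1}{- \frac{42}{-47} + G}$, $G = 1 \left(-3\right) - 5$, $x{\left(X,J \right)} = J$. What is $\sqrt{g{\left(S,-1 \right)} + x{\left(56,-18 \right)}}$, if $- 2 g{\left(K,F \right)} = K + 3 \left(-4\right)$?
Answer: $\frac{i \sqrt{1330823}}{334} \approx 3.4539 i$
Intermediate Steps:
$G = -8$ ($G = -3 - 5 = -8$)
$S = - \frac{47}{334}$ ($S = \frac{1}{- \frac{42}{-47} - 8} = \frac{1}{\left(-42\right) \left(- \frac{1}{47}\right) - 8} = \frac{1}{\frac{42}{47} - 8} = \frac{1}{- \frac{334}{47}} = - \frac{47}{334} \approx -0.14072$)
$g{\left(K,F \right)} = 6 - \frac{K}{2}$ ($g{\left(K,F \right)} = - \frac{K + 3 \left(-4\right)}{2} = - \frac{K - 12}{2} = - \frac{-12 + K}{2} = 6 - \frac{K}{2}$)
$\sqrt{g{\left(S,-1 \right)} + x{\left(56,-18 \right)}} = \sqrt{\left(6 - - \frac{47}{668}\right) - 18} = \sqrt{\left(6 + \frac{47}{668}\right) - 18} = \sqrt{\frac{4055}{668} - 18} = \sqrt{- \frac{7969}{668}} = \frac{i \sqrt{1330823}}{334}$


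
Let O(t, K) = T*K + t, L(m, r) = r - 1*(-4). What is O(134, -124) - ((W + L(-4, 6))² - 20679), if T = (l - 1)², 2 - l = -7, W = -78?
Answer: 8253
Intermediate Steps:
l = 9 (l = 2 - 1*(-7) = 2 + 7 = 9)
T = 64 (T = (9 - 1)² = 8² = 64)
L(m, r) = 4 + r (L(m, r) = r + 4 = 4 + r)
O(t, K) = t + 64*K (O(t, K) = 64*K + t = t + 64*K)
O(134, -124) - ((W + L(-4, 6))² - 20679) = (134 + 64*(-124)) - ((-78 + (4 + 6))² - 20679) = (134 - 7936) - ((-78 + 10)² - 20679) = -7802 - ((-68)² - 20679) = -7802 - (4624 - 20679) = -7802 - 1*(-16055) = -7802 + 16055 = 8253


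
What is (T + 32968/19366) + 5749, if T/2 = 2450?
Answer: 103130751/9683 ≈ 10651.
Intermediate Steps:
T = 4900 (T = 2*2450 = 4900)
(T + 32968/19366) + 5749 = (4900 + 32968/19366) + 5749 = (4900 + 32968*(1/19366)) + 5749 = (4900 + 16484/9683) + 5749 = 47463184/9683 + 5749 = 103130751/9683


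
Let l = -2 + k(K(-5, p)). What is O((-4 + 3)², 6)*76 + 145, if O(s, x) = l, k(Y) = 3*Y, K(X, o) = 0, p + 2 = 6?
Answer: -7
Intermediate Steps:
p = 4 (p = -2 + 6 = 4)
l = -2 (l = -2 + 3*0 = -2 + 0 = -2)
O(s, x) = -2
O((-4 + 3)², 6)*76 + 145 = -2*76 + 145 = -152 + 145 = -7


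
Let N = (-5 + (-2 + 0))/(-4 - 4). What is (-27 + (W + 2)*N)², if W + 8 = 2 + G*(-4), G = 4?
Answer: 7921/4 ≈ 1980.3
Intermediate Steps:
W = -22 (W = -8 + (2 + 4*(-4)) = -8 + (2 - 16) = -8 - 14 = -22)
N = 7/8 (N = (-5 - 2)/(-8) = -7*(-⅛) = 7/8 ≈ 0.87500)
(-27 + (W + 2)*N)² = (-27 + (-22 + 2)*(7/8))² = (-27 - 20*7/8)² = (-27 - 35/2)² = (-89/2)² = 7921/4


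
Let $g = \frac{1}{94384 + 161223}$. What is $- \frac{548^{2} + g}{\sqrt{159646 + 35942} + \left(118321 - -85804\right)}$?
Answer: $- \frac{15668595099482125}{10650330869197459} + \frac{460558827174 \sqrt{5433}}{10650330869197459} \approx -1.468$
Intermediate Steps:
$g = \frac{1}{255607} \approx 3.9123 \cdot 10^{-6}$
$- \frac{548^{2} + g}{\sqrt{159646 + 35942} + \left(118321 - -85804\right)} = - \frac{548^{2} + \frac{1}{255607}}{\sqrt{159646 + 35942} + \left(118321 - -85804\right)} = - \frac{300304 + \frac{1}{255607}}{\sqrt{195588} + \left(118321 + 85804\right)} = - \frac{76759804529}{255607 \left(6 \sqrt{5433} + 204125\right)} = - \frac{76759804529}{255607 \left(204125 + 6 \sqrt{5433}\right)}$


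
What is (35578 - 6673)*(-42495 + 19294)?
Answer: -670624905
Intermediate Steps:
(35578 - 6673)*(-42495 + 19294) = 28905*(-23201) = -670624905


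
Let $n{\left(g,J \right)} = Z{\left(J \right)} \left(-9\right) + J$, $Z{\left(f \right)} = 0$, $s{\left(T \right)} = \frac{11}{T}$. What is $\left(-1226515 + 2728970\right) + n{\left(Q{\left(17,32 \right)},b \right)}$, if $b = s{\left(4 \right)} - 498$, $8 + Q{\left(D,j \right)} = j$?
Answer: $\frac{6007839}{4} \approx 1.502 \cdot 10^{6}$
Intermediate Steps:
$Q{\left(D,j \right)} = -8 + j$
$b = - \frac{1981}{4}$ ($b = \frac{11}{4} - 498 = - \frac{1981}{4} \approx -495.25$)
$n{\left(g,J \right)} = J$ ($n{\left(g,J \right)} = 0 \left(-9\right) + J = 0 + J = J$)
$\left(-1226515 + 2728970\right) + n{\left(Q{\left(17,32 \right)},b \right)} = \left(-1226515 + 2728970\right) - \frac{1981}{4} = 1502455 - \frac{1981}{4} = \frac{6007839}{4}$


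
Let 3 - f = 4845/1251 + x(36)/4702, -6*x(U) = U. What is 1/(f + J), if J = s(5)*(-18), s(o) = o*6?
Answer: -980367/530252693 ≈ -0.0018489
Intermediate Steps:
s(o) = 6*o
x(U) = -U/6
f = -854513/980367 (f = 3 - (4845/1251 - 1/6*36/4702) = 3 - (4845*(1/1251) - 6*1/4702) = 3 - (1615/417 - 3/2351) = 3 - 1*3795614/980367 = 3 - 3795614/980367 = -854513/980367 ≈ -0.87163)
J = -540 (J = (6*5)*(-18) = 30*(-18) = -540)
1/(f + J) = 1/(-854513/980367 - 540) = 1/(-530252693/980367) = -980367/530252693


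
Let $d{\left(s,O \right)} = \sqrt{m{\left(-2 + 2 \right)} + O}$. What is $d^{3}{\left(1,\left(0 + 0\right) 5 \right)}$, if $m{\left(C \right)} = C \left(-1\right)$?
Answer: $0$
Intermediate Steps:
$m{\left(C \right)} = - C$
$d{\left(s,O \right)} = \sqrt{O}$ ($d{\left(s,O \right)} = \sqrt{- (-2 + 2) + O} = \sqrt{\left(-1\right) 0 + O} = \sqrt{0 + O} = \sqrt{O}$)
$d^{3}{\left(1,\left(0 + 0\right) 5 \right)} = \left(\sqrt{\left(0 + 0\right) 5}\right)^{3} = \left(\sqrt{0 \cdot 5}\right)^{3} = \left(\sqrt{0}\right)^{3} = 0^{3} = 0$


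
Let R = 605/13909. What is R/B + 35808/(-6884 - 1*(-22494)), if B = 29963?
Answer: 1065941830399/464682234205 ≈ 2.2939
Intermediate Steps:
R = 605/13909 (R = 605*(1/13909) = 605/13909 ≈ 0.043497)
R/B + 35808/(-6884 - 1*(-22494)) = (605/13909)/29963 + 35808/(-6884 - 1*(-22494)) = (605/13909)*(1/29963) + 35808/(-6884 + 22494) = 605/416755367 + 35808/15610 = 605/416755367 + 35808*(1/15610) = 605/416755367 + 17904/7805 = 1065941830399/464682234205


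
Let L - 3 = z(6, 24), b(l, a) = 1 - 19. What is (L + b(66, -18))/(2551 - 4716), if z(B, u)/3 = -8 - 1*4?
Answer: 51/2165 ≈ 0.023557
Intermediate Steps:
b(l, a) = -18
z(B, u) = -36 (z(B, u) = 3*(-8 - 1*4) = 3*(-8 - 4) = 3*(-12) = -36)
L = -33 (L = 3 - 36 = -33)
(L + b(66, -18))/(2551 - 4716) = (-33 - 18)/(2551 - 4716) = -51/(-2165) = -51*(-1/2165) = 51/2165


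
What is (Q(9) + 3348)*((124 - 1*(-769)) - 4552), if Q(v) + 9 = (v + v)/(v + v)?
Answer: -12221060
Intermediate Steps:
Q(v) = -8 (Q(v) = -9 + (v + v)/(v + v) = -9 + (2*v)/((2*v)) = -9 + (2*v)*(1/(2*v)) = -9 + 1 = -8)
(Q(9) + 3348)*((124 - 1*(-769)) - 4552) = (-8 + 3348)*((124 - 1*(-769)) - 4552) = 3340*((124 + 769) - 4552) = 3340*(893 - 4552) = 3340*(-3659) = -12221060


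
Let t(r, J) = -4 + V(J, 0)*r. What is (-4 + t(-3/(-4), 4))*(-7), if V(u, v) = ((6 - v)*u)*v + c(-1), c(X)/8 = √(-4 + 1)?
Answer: 56 - 42*I*√3 ≈ 56.0 - 72.746*I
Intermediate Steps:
c(X) = 8*I*√3 (c(X) = 8*√(-4 + 1) = 8*√(-3) = 8*(I*√3) = 8*I*√3)
V(u, v) = 8*I*√3 + u*v*(6 - v) (V(u, v) = ((6 - v)*u)*v + 8*I*√3 = (u*(6 - v))*v + 8*I*√3 = u*v*(6 - v) + 8*I*√3 = 8*I*√3 + u*v*(6 - v))
t(r, J) = -4 + 8*I*r*√3 (t(r, J) = -4 + (-1*J*0² + 6*J*0 + 8*I*√3)*r = -4 + (-1*J*0 + 0 + 8*I*√3)*r = -4 + (0 + 0 + 8*I*√3)*r = -4 + (8*I*√3)*r = -4 + 8*I*r*√3)
(-4 + t(-3/(-4), 4))*(-7) = (-4 + (-4 + 8*I*(-3/(-4))*√3))*(-7) = (-4 + (-4 + 8*I*(-3*(-¼))*√3))*(-7) = (-4 + (-4 + 8*I*(¾)*√3))*(-7) = (-4 + (-4 + 6*I*√3))*(-7) = (-8 + 6*I*√3)*(-7) = 56 - 42*I*√3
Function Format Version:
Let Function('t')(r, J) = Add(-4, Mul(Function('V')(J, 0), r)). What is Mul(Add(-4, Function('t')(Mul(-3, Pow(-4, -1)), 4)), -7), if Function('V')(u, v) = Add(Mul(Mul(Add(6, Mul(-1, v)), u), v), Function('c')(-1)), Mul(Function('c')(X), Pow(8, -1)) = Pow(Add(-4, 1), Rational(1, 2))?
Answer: Add(56, Mul(-42, I, Pow(3, Rational(1, 2)))) ≈ Add(56.000, Mul(-72.746, I))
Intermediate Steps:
Function('c')(X) = Mul(8, I, Pow(3, Rational(1, 2))) (Function('c')(X) = Mul(8, Pow(Add(-4, 1), Rational(1, 2))) = Mul(8, Pow(-3, Rational(1, 2))) = Mul(8, Mul(I, Pow(3, Rational(1, 2)))) = Mul(8, I, Pow(3, Rational(1, 2))))
Function('V')(u, v) = Add(Mul(8, I, Pow(3, Rational(1, 2))), Mul(u, v, Add(6, Mul(-1, v)))) (Function('V')(u, v) = Add(Mul(Mul(Add(6, Mul(-1, v)), u), v), Mul(8, I, Pow(3, Rational(1, 2)))) = Add(Mul(Mul(u, Add(6, Mul(-1, v))), v), Mul(8, I, Pow(3, Rational(1, 2)))) = Add(Mul(u, v, Add(6, Mul(-1, v))), Mul(8, I, Pow(3, Rational(1, 2)))) = Add(Mul(8, I, Pow(3, Rational(1, 2))), Mul(u, v, Add(6, Mul(-1, v)))))
Function('t')(r, J) = Add(-4, Mul(8, I, r, Pow(3, Rational(1, 2)))) (Function('t')(r, J) = Add(-4, Mul(Add(Mul(-1, J, Pow(0, 2)), Mul(6, J, 0), Mul(8, I, Pow(3, Rational(1, 2)))), r)) = Add(-4, Mul(Add(Mul(-1, J, 0), 0, Mul(8, I, Pow(3, Rational(1, 2)))), r)) = Add(-4, Mul(Add(0, 0, Mul(8, I, Pow(3, Rational(1, 2)))), r)) = Add(-4, Mul(Mul(8, I, Pow(3, Rational(1, 2))), r)) = Add(-4, Mul(8, I, r, Pow(3, Rational(1, 2)))))
Mul(Add(-4, Function('t')(Mul(-3, Pow(-4, -1)), 4)), -7) = Mul(Add(-4, Add(-4, Mul(8, I, Mul(-3, Pow(-4, -1)), Pow(3, Rational(1, 2))))), -7) = Mul(Add(-4, Add(-4, Mul(8, I, Mul(-3, Rational(-1, 4)), Pow(3, Rational(1, 2))))), -7) = Mul(Add(-4, Add(-4, Mul(8, I, Rational(3, 4), Pow(3, Rational(1, 2))))), -7) = Mul(Add(-4, Add(-4, Mul(6, I, Pow(3, Rational(1, 2))))), -7) = Mul(Add(-8, Mul(6, I, Pow(3, Rational(1, 2)))), -7) = Add(56, Mul(-42, I, Pow(3, Rational(1, 2))))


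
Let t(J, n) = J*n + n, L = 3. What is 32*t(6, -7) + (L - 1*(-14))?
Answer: -1551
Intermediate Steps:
t(J, n) = n + J*n
32*t(6, -7) + (L - 1*(-14)) = 32*(-7*(1 + 6)) + (3 - 1*(-14)) = 32*(-7*7) + (3 + 14) = 32*(-49) + 17 = -1568 + 17 = -1551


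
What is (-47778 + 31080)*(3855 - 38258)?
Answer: 574461294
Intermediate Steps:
(-47778 + 31080)*(3855 - 38258) = -16698*(-34403) = 574461294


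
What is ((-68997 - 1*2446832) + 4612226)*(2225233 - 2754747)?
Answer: -1110071561058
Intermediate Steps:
((-68997 - 1*2446832) + 4612226)*(2225233 - 2754747) = ((-68997 - 2446832) + 4612226)*(-529514) = (-2515829 + 4612226)*(-529514) = 2096397*(-529514) = -1110071561058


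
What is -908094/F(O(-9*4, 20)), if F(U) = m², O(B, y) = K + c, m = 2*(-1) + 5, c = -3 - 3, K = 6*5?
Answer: -302698/3 ≈ -1.0090e+5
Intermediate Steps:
K = 30
c = -6
m = 3 (m = -2 + 5 = 3)
O(B, y) = 24 (O(B, y) = 30 - 6 = 24)
F(U) = 9 (F(U) = 3² = 9)
-908094/F(O(-9*4, 20)) = -908094/9 = -908094*⅑ = -302698/3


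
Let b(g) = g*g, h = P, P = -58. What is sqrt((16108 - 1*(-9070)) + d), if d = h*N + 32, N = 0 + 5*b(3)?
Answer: 10*sqrt(226) ≈ 150.33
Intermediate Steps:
h = -58
b(g) = g**2
N = 45 (N = 0 + 5*3**2 = 0 + 5*9 = 0 + 45 = 45)
d = -2578 (d = -58*45 + 32 = -2610 + 32 = -2578)
sqrt((16108 - 1*(-9070)) + d) = sqrt((16108 - 1*(-9070)) - 2578) = sqrt((16108 + 9070) - 2578) = sqrt(25178 - 2578) = sqrt(22600) = 10*sqrt(226)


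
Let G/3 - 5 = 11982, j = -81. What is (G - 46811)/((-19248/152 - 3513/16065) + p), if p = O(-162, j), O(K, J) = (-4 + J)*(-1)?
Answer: 551966625/2129027 ≈ 259.26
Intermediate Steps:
O(K, J) = 4 - J
p = 85 (p = 4 - 1*(-81) = 4 + 81 = 85)
G = 35961 (G = 15 + 3*11982 = 15 + 35946 = 35961)
(G - 46811)/((-19248/152 - 3513/16065) + p) = (35961 - 46811)/((-19248/152 - 3513/16065) + 85) = -10850/((-19248*1/152 - 3513*1/16065) + 85) = -10850/((-2406/19 - 1171/5355) + 85) = -10850/(-12906379/101745 + 85) = -10850/(-4258054/101745) = -10850*(-101745/4258054) = 551966625/2129027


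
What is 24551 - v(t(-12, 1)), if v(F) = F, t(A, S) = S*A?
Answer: 24563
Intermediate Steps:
t(A, S) = A*S
24551 - v(t(-12, 1)) = 24551 - (-12) = 24551 - 1*(-12) = 24551 + 12 = 24563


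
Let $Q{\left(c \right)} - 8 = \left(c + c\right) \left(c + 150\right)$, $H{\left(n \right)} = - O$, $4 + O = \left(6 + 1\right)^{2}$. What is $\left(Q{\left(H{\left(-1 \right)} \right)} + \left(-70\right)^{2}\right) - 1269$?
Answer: $-5811$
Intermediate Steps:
$O = 45$ ($O = -4 + \left(6 + 1\right)^{2} = -4 + 7^{2} = -4 + 49 = 45$)
$H{\left(n \right)} = -45$ ($H{\left(n \right)} = \left(-1\right) 45 = -45$)
$Q{\left(c \right)} = 8 + 2 c \left(150 + c\right)$ ($Q{\left(c \right)} = 8 + \left(c + c\right) \left(c + 150\right) = 8 + 2 c \left(150 + c\right)$)
$\left(Q{\left(H{\left(-1 \right)} \right)} + \left(-70\right)^{2}\right) - 1269 = \left(\left(8 + 2 \left(-45\right)^{2} + 300 \left(-45\right)\right) + \left(-70\right)^{2}\right) - 1269 = \left(\left(8 + 2 \cdot 2025 - 13500\right) + 4900\right) - 1269 = \left(\left(8 + 4050 - 13500\right) + 4900\right) - 1269 = \left(-9442 + 4900\right) - 1269 = -4542 - 1269 = -5811$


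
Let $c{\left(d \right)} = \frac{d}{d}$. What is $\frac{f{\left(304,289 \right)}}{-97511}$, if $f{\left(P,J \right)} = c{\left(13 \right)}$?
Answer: $- \frac{1}{97511} \approx -1.0255 \cdot 10^{-5}$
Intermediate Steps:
$c{\left(d \right)} = 1$
$f{\left(P,J \right)} = 1$
$\frac{f{\left(304,289 \right)}}{-97511} = 1 \frac{1}{-97511} = 1 \left(- \frac{1}{97511}\right) = - \frac{1}{97511}$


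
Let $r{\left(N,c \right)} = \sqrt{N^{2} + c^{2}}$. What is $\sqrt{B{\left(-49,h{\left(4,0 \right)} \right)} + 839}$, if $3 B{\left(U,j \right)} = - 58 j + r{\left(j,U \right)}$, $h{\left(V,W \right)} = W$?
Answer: $\frac{\sqrt{7698}}{3} \approx 29.246$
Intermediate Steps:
$B{\left(U,j \right)} = - \frac{58 j}{3} + \frac{\sqrt{U^{2} + j^{2}}}{3}$ ($B{\left(U,j \right)} = \frac{- 58 j + \sqrt{j^{2} + U^{2}}}{3} = \frac{- 58 j + \sqrt{U^{2} + j^{2}}}{3} = \frac{\sqrt{U^{2} + j^{2}} - 58 j}{3} = - \frac{58 j}{3} + \frac{\sqrt{U^{2} + j^{2}}}{3}$)
$\sqrt{B{\left(-49,h{\left(4,0 \right)} \right)} + 839} = \sqrt{\left(\left(- \frac{58}{3}\right) 0 + \frac{\sqrt{\left(-49\right)^{2} + 0^{2}}}{3}\right) + 839} = \sqrt{\left(0 + \frac{\sqrt{2401 + 0}}{3}\right) + 839} = \sqrt{\left(0 + \frac{\sqrt{2401}}{3}\right) + 839} = \sqrt{\left(0 + \frac{1}{3} \cdot 49\right) + 839} = \sqrt{\left(0 + \frac{49}{3}\right) + 839} = \sqrt{\frac{49}{3} + 839} = \sqrt{\frac{2566}{3}} = \frac{\sqrt{7698}}{3}$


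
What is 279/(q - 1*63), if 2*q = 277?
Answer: 558/151 ≈ 3.6954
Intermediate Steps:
q = 277/2 (q = (1/2)*277 = 277/2 ≈ 138.50)
279/(q - 1*63) = 279/(277/2 - 1*63) = 279/(277/2 - 63) = 279/(151/2) = 279*(2/151) = 558/151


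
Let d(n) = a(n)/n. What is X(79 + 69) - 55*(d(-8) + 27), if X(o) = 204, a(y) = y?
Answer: -1336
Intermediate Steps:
d(n) = 1 (d(n) = n/n = 1)
X(79 + 69) - 55*(d(-8) + 27) = 204 - 55*(1 + 27) = 204 - 55*28 = 204 - 1540 = -1336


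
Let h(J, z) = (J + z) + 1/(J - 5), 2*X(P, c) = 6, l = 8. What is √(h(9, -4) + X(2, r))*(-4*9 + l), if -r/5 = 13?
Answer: -14*√33 ≈ -80.424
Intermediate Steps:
r = -65 (r = -5*13 = -65)
X(P, c) = 3 (X(P, c) = (½)*6 = 3)
h(J, z) = J + z + 1/(-5 + J) (h(J, z) = (J + z) + 1/(-5 + J) = J + z + 1/(-5 + J))
√(h(9, -4) + X(2, r))*(-4*9 + l) = √((1 + 9² - 5*9 - 5*(-4) + 9*(-4))/(-5 + 9) + 3)*(-4*9 + 8) = √((1 + 81 - 45 + 20 - 36)/4 + 3)*(-36 + 8) = √((¼)*21 + 3)*(-28) = √(21/4 + 3)*(-28) = √(33/4)*(-28) = (√33/2)*(-28) = -14*√33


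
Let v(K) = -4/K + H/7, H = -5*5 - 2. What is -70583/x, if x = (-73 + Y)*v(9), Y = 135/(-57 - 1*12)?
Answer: -102274767/467204 ≈ -218.91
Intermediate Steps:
H = -27 (H = -25 - 2 = -27)
v(K) = -27/7 - 4/K (v(K) = -4/K - 27/7 = -27/7 - 4/K)
Y = -45/23 (Y = 135/(-57 - 12) = 135/(-69) = 135*(-1/69) = -45/23 ≈ -1.9565)
x = 467204/1449 (x = (-73 - 45/23)*(-27/7 - 4/9) = -1724*(-27/7 - 4*1/9)/23 = -1724*(-27/7 - 4/9)/23 = -1724/23*(-271/63) = 467204/1449 ≈ 322.43)
-70583/x = -70583/467204/1449 = -70583*1449/467204 = -102274767/467204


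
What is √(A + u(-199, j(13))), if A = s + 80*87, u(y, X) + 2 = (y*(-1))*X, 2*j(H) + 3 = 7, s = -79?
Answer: √7277 ≈ 85.305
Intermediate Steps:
j(H) = 2 (j(H) = -3/2 + (½)*7 = -3/2 + 7/2 = 2)
u(y, X) = -2 - X*y (u(y, X) = -2 + (y*(-1))*X = -2 + (-y)*X = -2 - X*y)
A = 6881 (A = -79 + 80*87 = -79 + 6960 = 6881)
√(A + u(-199, j(13))) = √(6881 + (-2 - 1*2*(-199))) = √(6881 + (-2 + 398)) = √(6881 + 396) = √7277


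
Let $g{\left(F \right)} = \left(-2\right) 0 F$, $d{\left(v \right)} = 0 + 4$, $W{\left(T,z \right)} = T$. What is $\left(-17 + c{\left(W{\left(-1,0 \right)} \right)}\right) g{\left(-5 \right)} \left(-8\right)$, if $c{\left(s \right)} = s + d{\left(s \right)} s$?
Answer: $0$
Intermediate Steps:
$d{\left(v \right)} = 4$
$g{\left(F \right)} = 0$ ($g{\left(F \right)} = 0 F = 0$)
$c{\left(s \right)} = 5 s$ ($c{\left(s \right)} = s + 4 s = 5 s$)
$\left(-17 + c{\left(W{\left(-1,0 \right)} \right)}\right) g{\left(-5 \right)} \left(-8\right) = \left(-17 + 5 \left(-1\right)\right) 0 \left(-8\right) = \left(-17 - 5\right) 0 \left(-8\right) = \left(-22\right) 0 \left(-8\right) = 0 \left(-8\right) = 0$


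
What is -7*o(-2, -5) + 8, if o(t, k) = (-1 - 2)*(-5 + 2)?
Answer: -55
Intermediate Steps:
o(t, k) = 9 (o(t, k) = -3*(-3) = 9)
-7*o(-2, -5) + 8 = -7*9 + 8 = -63 + 8 = -55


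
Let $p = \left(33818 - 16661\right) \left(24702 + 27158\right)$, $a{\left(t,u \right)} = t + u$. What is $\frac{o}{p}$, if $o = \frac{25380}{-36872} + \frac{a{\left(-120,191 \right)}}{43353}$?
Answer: $- \frac{39202901}{50796253657072440} \approx -7.7177 \cdot 10^{-10}$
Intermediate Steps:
$o = - \frac{274420307}{399627954}$ ($o = \frac{25380}{-36872} + \frac{-120 + 191}{43353} = 25380 \left(- \frac{1}{36872}\right) + 71 \cdot \frac{1}{43353} = - \frac{6345}{9218} + \frac{71}{43353} = - \frac{274420307}{399627954} \approx -0.68669$)
$p = 889762020$ ($p = 17157 \cdot 51860 = 889762020$)
$\frac{o}{p} = - \frac{274420307}{399627954 \cdot 889762020} = \left(- \frac{274420307}{399627954}\right) \frac{1}{889762020} = - \frac{39202901}{50796253657072440}$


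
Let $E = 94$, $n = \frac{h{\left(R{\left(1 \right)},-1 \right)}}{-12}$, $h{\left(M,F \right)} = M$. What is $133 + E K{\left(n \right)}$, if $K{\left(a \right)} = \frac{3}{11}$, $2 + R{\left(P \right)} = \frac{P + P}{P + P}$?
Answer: $\frac{1745}{11} \approx 158.64$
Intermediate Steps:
$R{\left(P \right)} = -1$ ($R{\left(P \right)} = -2 + \frac{P + P}{P + P} = -2 + \frac{2 P}{2 P} = -2 + 2 P \frac{1}{2 P} = -2 + 1 = -1$)
$n = \frac{1}{12}$ ($n = - \frac{1}{-12} = \left(-1\right) \left(- \frac{1}{12}\right) = \frac{1}{12} \approx 0.083333$)
$K{\left(a \right)} = \frac{3}{11}$ ($K{\left(a \right)} = 3 \cdot \frac{1}{11} = \frac{3}{11}$)
$133 + E K{\left(n \right)} = 133 + 94 \cdot \frac{3}{11} = 133 + \frac{282}{11} = \frac{1745}{11}$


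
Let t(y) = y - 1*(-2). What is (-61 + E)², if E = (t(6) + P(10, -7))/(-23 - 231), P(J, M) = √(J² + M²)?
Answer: (15502 + √149)²/64516 ≈ 3730.7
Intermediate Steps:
t(y) = 2 + y (t(y) = y + 2 = 2 + y)
E = -4/127 - √149/254 (E = ((2 + 6) + √(10² + (-7)²))/(-23 - 231) = (8 + √(100 + 49))/(-254) = (8 + √149)*(-1/254) = -4/127 - √149/254 ≈ -0.079553)
(-61 + E)² = (-61 + (-4/127 - √149/254))² = (-7751/127 - √149/254)²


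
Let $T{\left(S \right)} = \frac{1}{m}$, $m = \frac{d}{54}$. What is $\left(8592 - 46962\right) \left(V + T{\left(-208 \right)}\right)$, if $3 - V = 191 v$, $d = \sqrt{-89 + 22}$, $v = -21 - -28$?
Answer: $51185580 + \frac{2071980 i \sqrt{67}}{67} \approx 5.1186 \cdot 10^{7} + 2.5313 \cdot 10^{5} i$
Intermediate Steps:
$v = 7$ ($v = -21 + 28 = 7$)
$d = i \sqrt{67}$ ($d = \sqrt{-67} = i \sqrt{67} \approx 8.1853 i$)
$m = \frac{i \sqrt{67}}{54} \approx 0.15158 i$
$V = -1334$ ($V = 3 - 191 \cdot 7 = 3 - 1337 = -1334$)
$T{\left(S \right)} = - \frac{54 i \sqrt{67}}{67}$ ($T{\left(S \right)} = \frac{1}{\frac{1}{54} i \sqrt{67}} = - \frac{54 i \sqrt{67}}{67}$)
$\left(8592 - 46962\right) \left(V + T{\left(-208 \right)}\right) = \left(8592 - 46962\right) \left(-1334 - \frac{54 i \sqrt{67}}{67}\right) = - 38370 \left(-1334 - \frac{54 i \sqrt{67}}{67}\right) = 51185580 + \frac{2071980 i \sqrt{67}}{67}$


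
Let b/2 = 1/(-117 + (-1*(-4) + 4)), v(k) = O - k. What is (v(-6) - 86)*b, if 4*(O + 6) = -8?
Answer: 176/109 ≈ 1.6147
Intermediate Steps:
O = -8 (O = -6 + (¼)*(-8) = -6 - 2 = -8)
v(k) = -8 - k
b = -2/109 (b = 2/(-117 + (-1*(-4) + 4)) = 2/(-117 + (4 + 4)) = 2/(-117 + 8) = 2/(-109) = 2*(-1/109) = -2/109 ≈ -0.018349)
(v(-6) - 86)*b = ((-8 - 1*(-6)) - 86)*(-2/109) = ((-8 + 6) - 86)*(-2/109) = (-2 - 86)*(-2/109) = -88*(-2/109) = 176/109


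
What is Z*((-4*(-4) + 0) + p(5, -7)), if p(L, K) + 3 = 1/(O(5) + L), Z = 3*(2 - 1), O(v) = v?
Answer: 393/10 ≈ 39.300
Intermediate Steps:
Z = 3 (Z = 3*1 = 3)
p(L, K) = -3 + 1/(5 + L)
Z*((-4*(-4) + 0) + p(5, -7)) = 3*((-4*(-4) + 0) + (-14 - 3*5)/(5 + 5)) = 3*((16 + 0) + (-14 - 15)/10) = 3*(16 + (1/10)*(-29)) = 3*(16 - 29/10) = 3*(131/10) = 393/10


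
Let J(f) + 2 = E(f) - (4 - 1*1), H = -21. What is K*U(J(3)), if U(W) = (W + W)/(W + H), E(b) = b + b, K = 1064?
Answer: -532/5 ≈ -106.40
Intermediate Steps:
E(b) = 2*b
J(f) = -5 + 2*f (J(f) = -2 + (2*f - (4 - 1*1)) = -2 + (2*f - (4 - 1)) = -2 + (2*f - 1*3) = -2 + (2*f - 3) = -2 + (-3 + 2*f) = -5 + 2*f)
U(W) = 2*W/(-21 + W) (U(W) = (W + W)/(W - 21) = (2*W)/(-21 + W) = 2*W/(-21 + W))
K*U(J(3)) = 1064*(2*(-5 + 2*3)/(-21 + (-5 + 2*3))) = 1064*(2*(-5 + 6)/(-21 + (-5 + 6))) = 1064*(2*1/(-21 + 1)) = 1064*(2*1/(-20)) = 1064*(2*1*(-1/20)) = 1064*(-⅒) = -532/5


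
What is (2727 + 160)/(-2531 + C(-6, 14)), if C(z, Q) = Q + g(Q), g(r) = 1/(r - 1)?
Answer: -37531/32720 ≈ -1.1470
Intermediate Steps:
g(r) = 1/(-1 + r)
C(z, Q) = Q + 1/(-1 + Q)
(2727 + 160)/(-2531 + C(-6, 14)) = (2727 + 160)/(-2531 + (1 + 14*(-1 + 14))/(-1 + 14)) = 2887/(-2531 + (1 + 14*13)/13) = 2887/(-2531 + (1 + 182)/13) = 2887/(-2531 + (1/13)*183) = 2887/(-2531 + 183/13) = 2887/(-32720/13) = 2887*(-13/32720) = -37531/32720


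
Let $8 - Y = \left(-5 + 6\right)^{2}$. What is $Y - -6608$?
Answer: $6615$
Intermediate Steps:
$Y = 7$ ($Y = 8 - \left(-5 + 6\right)^{2} = 8 - 1^{2} = 8 - 1 = 7$)
$Y - -6608 = 7 - -6608 = 7 + 6608 = 6615$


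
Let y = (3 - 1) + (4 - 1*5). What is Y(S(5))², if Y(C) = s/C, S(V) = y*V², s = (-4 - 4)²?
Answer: 4096/625 ≈ 6.5536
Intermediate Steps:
s = 64 (s = (-8)² = 64)
y = 1 (y = 2 + (4 - 5) = 2 - 1 = 1)
S(V) = V² (S(V) = 1*V² = V²)
Y(C) = 64/C
Y(S(5))² = (64/(5²))² = (64/25)² = 4096/625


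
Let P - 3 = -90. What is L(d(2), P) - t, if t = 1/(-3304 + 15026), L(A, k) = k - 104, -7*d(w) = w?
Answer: -2238903/11722 ≈ -191.00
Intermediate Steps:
P = -87 (P = 3 - 90 = -87)
d(w) = -w/7
L(A, k) = -104 + k
t = 1/11722 ≈ 8.5310e-5
L(d(2), P) - t = (-104 - 87) - 1*1/11722 = -191 - 1/11722 = -2238903/11722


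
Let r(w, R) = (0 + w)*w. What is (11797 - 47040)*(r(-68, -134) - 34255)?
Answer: 1044285333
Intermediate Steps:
r(w, R) = w² (r(w, R) = w*w = w²)
(11797 - 47040)*(r(-68, -134) - 34255) = (11797 - 47040)*((-68)² - 34255) = -35243*(4624 - 34255) = -35243*(-29631) = 1044285333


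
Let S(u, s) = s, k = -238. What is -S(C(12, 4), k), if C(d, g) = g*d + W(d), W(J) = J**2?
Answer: 238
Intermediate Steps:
C(d, g) = d**2 + d*g (C(d, g) = g*d + d**2 = d*g + d**2 = d**2 + d*g)
-S(C(12, 4), k) = -1*(-238) = 238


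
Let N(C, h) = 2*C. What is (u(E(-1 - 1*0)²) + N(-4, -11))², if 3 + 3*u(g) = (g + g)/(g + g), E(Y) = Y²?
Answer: 676/9 ≈ 75.111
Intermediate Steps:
u(g) = -⅔ (u(g) = -1 + ((g + g)/(g + g))/3 = -1 + ((2*g)/((2*g)))/3 = -1 + ((2*g)*(1/(2*g)))/3 = -1 + (⅓)*1 = -1 + ⅓ = -⅔)
(u(E(-1 - 1*0)²) + N(-4, -11))² = (-⅔ + 2*(-4))² = (-⅔ - 8)² = (-26/3)² = 676/9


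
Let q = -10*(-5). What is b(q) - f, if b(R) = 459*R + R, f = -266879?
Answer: 289879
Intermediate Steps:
q = 50
b(R) = 460*R
b(q) - f = 460*50 - 1*(-266879) = 23000 + 266879 = 289879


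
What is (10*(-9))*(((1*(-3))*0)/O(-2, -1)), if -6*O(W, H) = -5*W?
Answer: 0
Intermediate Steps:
O(W, H) = 5*W/6 (O(W, H) = -(-5)*W/6 = 5*W/6)
(10*(-9))*(((1*(-3))*0)/O(-2, -1)) = (10*(-9))*(((1*(-3))*0)/(((5/6)*(-2)))) = -90*(-3*0)/(-5/3) = -0*(-3)/5 = -90*0 = 0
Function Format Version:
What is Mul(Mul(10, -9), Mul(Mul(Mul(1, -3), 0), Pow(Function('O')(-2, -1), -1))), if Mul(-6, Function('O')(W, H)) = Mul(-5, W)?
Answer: 0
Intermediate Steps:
Function('O')(W, H) = Mul(Rational(5, 6), W) (Function('O')(W, H) = Mul(Rational(-1, 6), Mul(-5, W)) = Mul(Rational(5, 6), W))
Mul(Mul(10, -9), Mul(Mul(Mul(1, -3), 0), Pow(Function('O')(-2, -1), -1))) = Mul(Mul(10, -9), Mul(Mul(Mul(1, -3), 0), Pow(Mul(Rational(5, 6), -2), -1))) = Mul(-90, Mul(Mul(-3, 0), Pow(Rational(-5, 3), -1))) = Mul(-90, Mul(0, Rational(-3, 5))) = Mul(-90, 0) = 0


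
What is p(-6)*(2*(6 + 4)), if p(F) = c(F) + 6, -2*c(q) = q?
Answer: 180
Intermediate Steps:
c(q) = -q/2
p(F) = 6 - F/2 (p(F) = -F/2 + 6 = 6 - F/2)
p(-6)*(2*(6 + 4)) = (6 - ½*(-6))*(2*(6 + 4)) = (6 + 3)*(2*10) = 9*20 = 180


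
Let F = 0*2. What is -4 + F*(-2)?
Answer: -4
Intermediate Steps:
F = 0
-4 + F*(-2) = -4 + 0*(-2) = -4 + 0 = -4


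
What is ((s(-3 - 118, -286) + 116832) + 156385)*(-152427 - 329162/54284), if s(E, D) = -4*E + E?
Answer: -565946494429850/13571 ≈ -4.1703e+10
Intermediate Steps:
s(E, D) = -3*E
((s(-3 - 118, -286) + 116832) + 156385)*(-152427 - 329162/54284) = ((-3*(-3 - 118) + 116832) + 156385)*(-152427 - 329162/54284) = ((-3*(-121) + 116832) + 156385)*(-152427 - 329162*1/54284) = ((363 + 116832) + 156385)*(-152427 - 164581/27142) = (117195 + 156385)*(-4137338215/27142) = 273580*(-4137338215/27142) = -565946494429850/13571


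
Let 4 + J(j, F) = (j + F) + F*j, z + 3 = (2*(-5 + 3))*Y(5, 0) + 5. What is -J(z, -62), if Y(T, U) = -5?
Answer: 1408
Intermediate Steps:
z = 22 (z = -3 + ((2*(-5 + 3))*(-5) + 5) = -3 + ((2*(-2))*(-5) + 5) = -3 + (-4*(-5) + 5) = -3 + (20 + 5) = -3 + 25 = 22)
J(j, F) = -4 + F + j + F*j (J(j, F) = -4 + ((j + F) + F*j) = -4 + ((F + j) + F*j) = -4 + (F + j + F*j) = -4 + F + j + F*j)
-J(z, -62) = -(-4 - 62 + 22 - 62*22) = -(-4 - 62 + 22 - 1364) = -1*(-1408) = 1408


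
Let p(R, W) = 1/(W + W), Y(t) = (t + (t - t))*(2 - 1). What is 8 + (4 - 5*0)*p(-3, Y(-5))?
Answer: 38/5 ≈ 7.6000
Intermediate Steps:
Y(t) = t (Y(t) = (t + 0)*1 = t*1 = t)
p(R, W) = 1/(2*W)
8 + (4 - 5*0)*p(-3, Y(-5)) = 8 + (4 - 5*0)*((½)/(-5)) = 8 + (4 + 0)*((½)*(-⅕)) = 8 + 4*(-⅒) = 8 - ⅖ = 38/5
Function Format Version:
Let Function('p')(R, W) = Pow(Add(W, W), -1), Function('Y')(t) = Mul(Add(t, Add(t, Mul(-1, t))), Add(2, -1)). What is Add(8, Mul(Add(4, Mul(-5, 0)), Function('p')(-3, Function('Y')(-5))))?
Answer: Rational(38, 5) ≈ 7.6000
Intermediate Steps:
Function('Y')(t) = t (Function('Y')(t) = Mul(Add(t, 0), 1) = Mul(t, 1) = t)
Function('p')(R, W) = Mul(Rational(1, 2), Pow(W, -1)) (Function('p')(R, W) = Pow(Mul(2, W), -1) = Mul(Rational(1, 2), Pow(W, -1)))
Add(8, Mul(Add(4, Mul(-5, 0)), Function('p')(-3, Function('Y')(-5)))) = Add(8, Mul(Add(4, Mul(-5, 0)), Mul(Rational(1, 2), Pow(-5, -1)))) = Add(8, Mul(Add(4, 0), Mul(Rational(1, 2), Rational(-1, 5)))) = Add(8, Mul(4, Rational(-1, 10))) = Add(8, Rational(-2, 5)) = Rational(38, 5)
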